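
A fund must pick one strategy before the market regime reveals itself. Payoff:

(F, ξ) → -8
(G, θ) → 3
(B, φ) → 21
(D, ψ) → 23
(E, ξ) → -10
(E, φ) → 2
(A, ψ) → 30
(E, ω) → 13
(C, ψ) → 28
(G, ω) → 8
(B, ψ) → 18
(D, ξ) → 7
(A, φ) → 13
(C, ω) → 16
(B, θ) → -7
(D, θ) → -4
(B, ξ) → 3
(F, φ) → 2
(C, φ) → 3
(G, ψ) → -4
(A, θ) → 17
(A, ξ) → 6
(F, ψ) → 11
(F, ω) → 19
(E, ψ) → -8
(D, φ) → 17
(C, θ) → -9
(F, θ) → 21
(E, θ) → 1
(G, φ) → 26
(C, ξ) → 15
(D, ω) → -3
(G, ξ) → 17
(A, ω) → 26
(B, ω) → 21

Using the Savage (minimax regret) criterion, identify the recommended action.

A

Column bests: θ=21, φ=26, ψ=30, ω=26, ξ=17.
A regrets: 4, 13, 0, 0, 11 → max 13
B regrets: 28, 5, 12, 5, 14 → max 28
C regrets: 30, 23, 2, 10, 2 → max 30
D regrets: 25, 9, 7, 29, 10 → max 29
E regrets: 20, 24, 38, 13, 27 → max 38
F regrets: 0, 24, 19, 7, 25 → max 25
G regrets: 18, 0, 34, 18, 0 → max 34
Smallest max regret = 13 → A.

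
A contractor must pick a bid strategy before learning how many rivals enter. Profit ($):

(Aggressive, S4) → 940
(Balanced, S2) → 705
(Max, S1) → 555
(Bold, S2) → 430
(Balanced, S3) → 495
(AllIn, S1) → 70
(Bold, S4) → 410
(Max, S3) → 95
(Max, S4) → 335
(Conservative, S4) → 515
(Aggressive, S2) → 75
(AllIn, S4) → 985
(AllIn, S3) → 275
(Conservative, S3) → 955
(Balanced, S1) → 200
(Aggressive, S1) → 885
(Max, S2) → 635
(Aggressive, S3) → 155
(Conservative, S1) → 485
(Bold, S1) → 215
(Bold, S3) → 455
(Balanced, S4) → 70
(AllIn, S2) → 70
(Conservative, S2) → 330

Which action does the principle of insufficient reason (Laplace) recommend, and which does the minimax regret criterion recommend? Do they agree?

laplace → Conservative; minimax regret → Conservative (agree)

Row averages: Conservative=571.25, Balanced=367.5, Aggressive=513.75, Bold=377.5, AllIn=350, Max=405
Highest average = 571.25 → Conservative.
Column bests: S1=885, S2=705, S3=955, S4=985.
Conservative regrets: 400, 375, 0, 470 → max 470
Balanced regrets: 685, 0, 460, 915 → max 915
Aggressive regrets: 0, 630, 800, 45 → max 800
Bold regrets: 670, 275, 500, 575 → max 670
AllIn regrets: 815, 635, 680, 0 → max 815
Max regrets: 330, 70, 860, 650 → max 860
Smallest max regret = 470 → Conservative.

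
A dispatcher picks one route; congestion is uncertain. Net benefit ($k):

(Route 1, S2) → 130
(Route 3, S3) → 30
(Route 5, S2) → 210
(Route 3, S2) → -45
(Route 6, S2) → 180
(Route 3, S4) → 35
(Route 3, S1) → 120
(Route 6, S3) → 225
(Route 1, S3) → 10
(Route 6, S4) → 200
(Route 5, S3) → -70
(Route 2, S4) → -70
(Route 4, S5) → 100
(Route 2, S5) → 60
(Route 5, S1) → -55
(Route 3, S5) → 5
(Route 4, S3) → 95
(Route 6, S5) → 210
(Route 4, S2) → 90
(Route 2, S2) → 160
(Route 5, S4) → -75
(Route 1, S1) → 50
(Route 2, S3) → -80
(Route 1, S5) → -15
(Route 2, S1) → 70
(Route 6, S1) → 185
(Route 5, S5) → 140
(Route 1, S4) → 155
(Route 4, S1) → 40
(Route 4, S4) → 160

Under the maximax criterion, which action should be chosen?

Route 6

Row maxima: Route 1=155, Route 2=160, Route 3=120, Route 4=160, Route 5=210, Route 6=225
Best best-case = 225 → Route 6.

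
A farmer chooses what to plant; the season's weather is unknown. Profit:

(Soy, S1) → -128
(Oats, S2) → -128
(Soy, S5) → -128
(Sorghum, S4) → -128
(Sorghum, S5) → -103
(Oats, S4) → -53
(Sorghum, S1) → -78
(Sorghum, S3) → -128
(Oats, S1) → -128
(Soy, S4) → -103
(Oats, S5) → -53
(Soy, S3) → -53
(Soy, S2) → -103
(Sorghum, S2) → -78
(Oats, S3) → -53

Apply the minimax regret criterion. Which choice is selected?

Column bests: S1=-78, S2=-78, S3=-53, S4=-53, S5=-53.
Oats regrets: 50, 50, 0, 0, 0 → max 50
Sorghum regrets: 0, 0, 75, 75, 50 → max 75
Soy regrets: 50, 25, 0, 50, 75 → max 75
Smallest max regret = 50 → Oats.

Oats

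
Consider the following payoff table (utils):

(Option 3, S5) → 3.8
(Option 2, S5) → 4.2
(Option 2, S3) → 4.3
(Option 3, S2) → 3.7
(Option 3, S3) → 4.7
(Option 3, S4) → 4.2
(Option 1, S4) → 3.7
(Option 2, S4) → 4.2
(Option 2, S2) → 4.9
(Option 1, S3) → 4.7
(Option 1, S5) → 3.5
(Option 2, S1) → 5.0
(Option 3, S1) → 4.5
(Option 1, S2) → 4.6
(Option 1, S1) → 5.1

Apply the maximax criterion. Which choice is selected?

Row maxima: Option 1=5.1, Option 2=5.0, Option 3=4.7
Best best-case = 5.1 → Option 1.

Option 1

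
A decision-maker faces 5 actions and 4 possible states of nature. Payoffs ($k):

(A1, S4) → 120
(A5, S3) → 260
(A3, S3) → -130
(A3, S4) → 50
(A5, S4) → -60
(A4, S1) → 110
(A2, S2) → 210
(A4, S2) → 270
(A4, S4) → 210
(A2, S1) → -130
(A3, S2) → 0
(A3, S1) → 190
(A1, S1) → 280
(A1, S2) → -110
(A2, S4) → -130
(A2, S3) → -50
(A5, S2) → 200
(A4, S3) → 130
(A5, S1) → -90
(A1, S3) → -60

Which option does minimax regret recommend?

Column bests: S1=280, S2=270, S3=260, S4=210.
A1 regrets: 0, 380, 320, 90 → max 380
A2 regrets: 410, 60, 310, 340 → max 410
A3 regrets: 90, 270, 390, 160 → max 390
A4 regrets: 170, 0, 130, 0 → max 170
A5 regrets: 370, 70, 0, 270 → max 370
Smallest max regret = 170 → A4.

A4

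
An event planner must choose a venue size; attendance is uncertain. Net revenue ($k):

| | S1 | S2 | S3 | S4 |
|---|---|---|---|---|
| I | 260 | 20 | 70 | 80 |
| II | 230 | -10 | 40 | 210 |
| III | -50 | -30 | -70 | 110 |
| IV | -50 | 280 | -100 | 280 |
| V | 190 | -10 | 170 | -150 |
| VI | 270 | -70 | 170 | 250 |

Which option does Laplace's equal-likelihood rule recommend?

Row averages: I=107.5, II=117.5, III=-10, IV=102.5, V=50, VI=155
Highest average = 155 → VI.

VI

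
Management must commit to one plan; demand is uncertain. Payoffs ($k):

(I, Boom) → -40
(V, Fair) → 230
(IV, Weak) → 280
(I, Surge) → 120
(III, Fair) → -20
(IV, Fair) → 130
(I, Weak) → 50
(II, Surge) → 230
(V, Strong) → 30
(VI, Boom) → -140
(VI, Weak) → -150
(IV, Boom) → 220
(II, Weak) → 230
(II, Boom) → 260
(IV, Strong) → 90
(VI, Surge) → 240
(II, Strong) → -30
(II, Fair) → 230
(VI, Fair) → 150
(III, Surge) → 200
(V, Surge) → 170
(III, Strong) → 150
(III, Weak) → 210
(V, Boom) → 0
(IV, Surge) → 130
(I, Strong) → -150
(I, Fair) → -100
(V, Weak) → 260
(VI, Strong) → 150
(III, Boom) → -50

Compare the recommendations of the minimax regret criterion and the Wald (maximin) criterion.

Column bests: Weak=280, Fair=230, Strong=150, Boom=260, Surge=240.
I regrets: 230, 330, 300, 300, 120 → max 330
II regrets: 50, 0, 180, 0, 10 → max 180
III regrets: 70, 250, 0, 310, 40 → max 310
IV regrets: 0, 100, 60, 40, 110 → max 110
V regrets: 20, 0, 120, 260, 70 → max 260
VI regrets: 430, 80, 0, 400, 0 → max 430
Smallest max regret = 110 → IV.
Row minima: I=-150, II=-30, III=-50, IV=90, V=0, VI=-150
Best worst-case = 90 → IV.

minimax regret → IV; maximin → IV (agree)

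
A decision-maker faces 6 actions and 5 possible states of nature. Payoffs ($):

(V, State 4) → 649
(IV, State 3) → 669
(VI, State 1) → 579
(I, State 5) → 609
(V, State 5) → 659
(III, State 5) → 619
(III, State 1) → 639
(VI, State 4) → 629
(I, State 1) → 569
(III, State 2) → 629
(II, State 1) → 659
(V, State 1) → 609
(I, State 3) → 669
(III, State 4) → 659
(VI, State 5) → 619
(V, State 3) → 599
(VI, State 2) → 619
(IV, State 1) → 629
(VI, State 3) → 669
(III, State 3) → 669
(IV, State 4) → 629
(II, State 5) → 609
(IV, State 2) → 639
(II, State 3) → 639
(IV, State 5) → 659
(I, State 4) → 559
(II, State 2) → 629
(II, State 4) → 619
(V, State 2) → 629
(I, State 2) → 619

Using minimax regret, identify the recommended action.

Column bests: State 1=659, State 2=639, State 3=669, State 4=659, State 5=659.
I regrets: 90, 20, 0, 100, 50 → max 100
II regrets: 0, 10, 30, 40, 50 → max 50
III regrets: 20, 10, 0, 0, 40 → max 40
IV regrets: 30, 0, 0, 30, 0 → max 30
V regrets: 50, 10, 70, 10, 0 → max 70
VI regrets: 80, 20, 0, 30, 40 → max 80
Smallest max regret = 30 → IV.

IV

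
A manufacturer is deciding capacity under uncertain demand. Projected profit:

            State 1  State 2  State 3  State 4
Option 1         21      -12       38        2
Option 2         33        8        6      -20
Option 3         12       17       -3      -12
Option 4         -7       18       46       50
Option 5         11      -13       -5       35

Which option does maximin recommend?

Row minima: Option 1=-12, Option 2=-20, Option 3=-12, Option 4=-7, Option 5=-13
Best worst-case = -7 → Option 4.

Option 4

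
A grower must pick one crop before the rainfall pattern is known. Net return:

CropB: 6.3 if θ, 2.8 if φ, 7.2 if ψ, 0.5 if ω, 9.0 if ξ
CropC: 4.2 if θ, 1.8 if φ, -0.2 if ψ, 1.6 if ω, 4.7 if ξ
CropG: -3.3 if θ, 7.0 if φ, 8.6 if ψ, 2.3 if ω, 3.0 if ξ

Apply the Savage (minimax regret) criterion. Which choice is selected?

CropB

Column bests: θ=6.3, φ=7.0, ψ=8.6, ω=2.3, ξ=9.0.
CropB regrets: 0.0, 4.2, 1.4, 1.8, 0.0 → max 4.2
CropC regrets: 2.1, 5.2, 8.8, 0.7, 4.3 → max 8.8
CropG regrets: 9.6, 0.0, 0.0, 0.0, 6.0 → max 9.6
Smallest max regret = 4.2 → CropB.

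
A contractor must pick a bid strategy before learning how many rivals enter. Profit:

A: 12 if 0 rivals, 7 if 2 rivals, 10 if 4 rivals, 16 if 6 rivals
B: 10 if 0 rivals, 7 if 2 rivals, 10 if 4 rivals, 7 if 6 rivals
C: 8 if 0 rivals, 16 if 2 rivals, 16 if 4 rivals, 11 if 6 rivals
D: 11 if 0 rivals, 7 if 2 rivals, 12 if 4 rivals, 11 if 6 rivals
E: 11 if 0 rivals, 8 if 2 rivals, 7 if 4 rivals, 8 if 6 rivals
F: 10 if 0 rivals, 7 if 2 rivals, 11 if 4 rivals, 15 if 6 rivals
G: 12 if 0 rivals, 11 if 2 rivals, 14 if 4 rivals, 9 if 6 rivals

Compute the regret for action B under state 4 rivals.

6

Best payoff under 4 rivals is 16.
Regret = 16 − 10 = 6.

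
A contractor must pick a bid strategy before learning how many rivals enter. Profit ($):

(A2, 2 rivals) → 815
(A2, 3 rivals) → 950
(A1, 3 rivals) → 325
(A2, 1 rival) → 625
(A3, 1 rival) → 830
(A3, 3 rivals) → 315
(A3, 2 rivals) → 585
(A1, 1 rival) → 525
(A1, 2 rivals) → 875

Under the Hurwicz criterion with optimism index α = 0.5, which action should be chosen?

A2

A1: 0.5·875 + 0.5·325 = 600
A2: 0.5·950 + 0.5·625 = 787.5
A3: 0.5·830 + 0.5·315 = 572.5
Highest Hurwicz score = 787.5 → A2.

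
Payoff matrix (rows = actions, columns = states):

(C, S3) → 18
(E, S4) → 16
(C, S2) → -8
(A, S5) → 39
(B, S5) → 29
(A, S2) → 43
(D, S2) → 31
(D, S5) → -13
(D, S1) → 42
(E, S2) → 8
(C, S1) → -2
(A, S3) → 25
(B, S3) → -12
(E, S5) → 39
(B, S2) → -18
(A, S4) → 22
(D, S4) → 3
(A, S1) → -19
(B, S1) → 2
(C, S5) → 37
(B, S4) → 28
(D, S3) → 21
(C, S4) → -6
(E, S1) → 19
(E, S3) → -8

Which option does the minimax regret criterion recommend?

Column bests: S1=42, S2=43, S3=25, S4=28, S5=39.
A regrets: 61, 0, 0, 6, 0 → max 61
B regrets: 40, 61, 37, 0, 10 → max 61
C regrets: 44, 51, 7, 34, 2 → max 51
D regrets: 0, 12, 4, 25, 52 → max 52
E regrets: 23, 35, 33, 12, 0 → max 35
Smallest max regret = 35 → E.

E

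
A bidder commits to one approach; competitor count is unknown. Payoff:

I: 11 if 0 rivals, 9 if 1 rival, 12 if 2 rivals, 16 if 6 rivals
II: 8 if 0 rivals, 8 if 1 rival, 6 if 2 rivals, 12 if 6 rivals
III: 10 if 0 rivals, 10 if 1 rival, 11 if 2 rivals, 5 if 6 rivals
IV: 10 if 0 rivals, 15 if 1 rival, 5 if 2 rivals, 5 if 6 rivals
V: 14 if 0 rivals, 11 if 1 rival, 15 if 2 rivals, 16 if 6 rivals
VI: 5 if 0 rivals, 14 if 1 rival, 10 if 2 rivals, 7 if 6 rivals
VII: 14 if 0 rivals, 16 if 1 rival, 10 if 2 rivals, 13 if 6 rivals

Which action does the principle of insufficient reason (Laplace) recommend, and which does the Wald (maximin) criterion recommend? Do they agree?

Row averages: I=12, II=8.5, III=9, IV=8.75, V=14, VI=9, VII=13.25
Highest average = 14 → V.
Row minima: I=9, II=6, III=5, IV=5, V=11, VI=5, VII=10
Best worst-case = 11 → V.

laplace → V; maximin → V (agree)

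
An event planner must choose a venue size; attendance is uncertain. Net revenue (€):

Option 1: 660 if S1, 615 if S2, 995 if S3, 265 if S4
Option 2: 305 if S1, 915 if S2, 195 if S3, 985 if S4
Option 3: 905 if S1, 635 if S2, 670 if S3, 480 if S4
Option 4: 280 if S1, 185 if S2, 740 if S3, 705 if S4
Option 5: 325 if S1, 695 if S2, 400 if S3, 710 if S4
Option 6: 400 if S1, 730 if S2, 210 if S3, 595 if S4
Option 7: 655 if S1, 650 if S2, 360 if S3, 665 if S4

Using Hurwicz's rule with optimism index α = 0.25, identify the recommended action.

Option 3

Option 1: 0.25·995 + 0.75·265 = 447.5
Option 2: 0.25·985 + 0.75·195 = 392.5
Option 3: 0.25·905 + 0.75·480 = 586.25
Option 4: 0.25·740 + 0.75·185 = 323.75
Option 5: 0.25·710 + 0.75·325 = 421.25
Option 6: 0.25·730 + 0.75·210 = 340
Option 7: 0.25·665 + 0.75·360 = 436.25
Highest Hurwicz score = 586.25 → Option 3.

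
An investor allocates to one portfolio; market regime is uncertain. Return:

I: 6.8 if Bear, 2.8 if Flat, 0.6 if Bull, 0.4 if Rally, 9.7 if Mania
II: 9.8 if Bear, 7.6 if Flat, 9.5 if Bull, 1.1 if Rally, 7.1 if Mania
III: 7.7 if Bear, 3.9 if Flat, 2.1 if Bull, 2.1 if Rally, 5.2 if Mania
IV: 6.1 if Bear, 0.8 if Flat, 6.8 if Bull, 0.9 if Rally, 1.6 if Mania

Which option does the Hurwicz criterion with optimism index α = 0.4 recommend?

II

I: 0.4·9.7 + 0.6·0.4 = 4.12
II: 0.4·9.8 + 0.6·1.1 = 4.58
III: 0.4·7.7 + 0.6·2.1 = 4.34
IV: 0.4·6.8 + 0.6·0.8 = 3.2
Highest Hurwicz score = 4.58 → II.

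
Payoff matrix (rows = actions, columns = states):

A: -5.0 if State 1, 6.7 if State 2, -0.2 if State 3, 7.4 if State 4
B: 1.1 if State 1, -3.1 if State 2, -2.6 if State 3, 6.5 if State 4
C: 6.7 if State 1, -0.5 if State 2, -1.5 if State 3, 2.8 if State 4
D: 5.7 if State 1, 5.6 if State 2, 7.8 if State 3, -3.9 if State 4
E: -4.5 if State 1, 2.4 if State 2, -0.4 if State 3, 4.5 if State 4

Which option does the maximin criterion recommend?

Row minima: A=-5.0, B=-3.1, C=-1.5, D=-3.9, E=-4.5
Best worst-case = -1.5 → C.

C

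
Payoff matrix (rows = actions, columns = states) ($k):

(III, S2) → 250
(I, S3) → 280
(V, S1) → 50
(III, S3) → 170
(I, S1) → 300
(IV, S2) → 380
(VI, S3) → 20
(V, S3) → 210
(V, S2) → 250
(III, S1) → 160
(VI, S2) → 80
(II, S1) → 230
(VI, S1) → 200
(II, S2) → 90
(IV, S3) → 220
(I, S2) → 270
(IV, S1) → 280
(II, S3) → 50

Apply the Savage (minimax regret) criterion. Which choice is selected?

IV

Column bests: S1=300, S2=380, S3=280.
I regrets: 0, 110, 0 → max 110
II regrets: 70, 290, 230 → max 290
III regrets: 140, 130, 110 → max 140
IV regrets: 20, 0, 60 → max 60
V regrets: 250, 130, 70 → max 250
VI regrets: 100, 300, 260 → max 300
Smallest max regret = 60 → IV.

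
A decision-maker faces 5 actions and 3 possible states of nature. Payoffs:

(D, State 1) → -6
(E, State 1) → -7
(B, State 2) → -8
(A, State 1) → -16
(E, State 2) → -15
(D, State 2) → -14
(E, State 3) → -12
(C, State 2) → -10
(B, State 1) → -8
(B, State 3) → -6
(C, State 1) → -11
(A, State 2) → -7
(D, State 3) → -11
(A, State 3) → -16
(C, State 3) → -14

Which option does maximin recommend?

Row minima: A=-16, B=-8, C=-14, D=-14, E=-15
Best worst-case = -8 → B.

B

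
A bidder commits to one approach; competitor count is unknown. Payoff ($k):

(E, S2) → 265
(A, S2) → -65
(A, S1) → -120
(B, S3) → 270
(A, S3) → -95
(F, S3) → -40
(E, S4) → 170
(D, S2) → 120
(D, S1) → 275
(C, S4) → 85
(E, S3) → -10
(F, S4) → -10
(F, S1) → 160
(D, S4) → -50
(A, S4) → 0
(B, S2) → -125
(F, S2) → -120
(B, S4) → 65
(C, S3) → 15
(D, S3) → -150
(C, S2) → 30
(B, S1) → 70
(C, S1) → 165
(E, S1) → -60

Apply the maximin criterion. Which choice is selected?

Row minima: A=-120, B=-125, C=15, D=-150, E=-60, F=-120
Best worst-case = 15 → C.

C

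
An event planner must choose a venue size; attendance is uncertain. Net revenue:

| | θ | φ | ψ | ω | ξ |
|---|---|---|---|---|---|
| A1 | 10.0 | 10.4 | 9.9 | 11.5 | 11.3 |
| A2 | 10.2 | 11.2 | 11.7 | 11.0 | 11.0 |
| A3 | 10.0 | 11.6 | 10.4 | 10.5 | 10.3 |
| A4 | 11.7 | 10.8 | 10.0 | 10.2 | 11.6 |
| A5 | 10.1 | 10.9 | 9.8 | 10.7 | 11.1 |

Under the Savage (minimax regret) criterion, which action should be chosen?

Column bests: θ=11.7, φ=11.6, ψ=11.7, ω=11.5, ξ=11.6.
A1 regrets: 1.7, 1.2, 1.8, 0.0, 0.3 → max 1.8
A2 regrets: 1.5, 0.4, 0.0, 0.5, 0.6 → max 1.5
A3 regrets: 1.7, 0.0, 1.3, 1.0, 1.3 → max 1.7
A4 regrets: 0.0, 0.8, 1.7, 1.3, 0.0 → max 1.7
A5 regrets: 1.6, 0.7, 1.9, 0.8, 0.5 → max 1.9
Smallest max regret = 1.5 → A2.

A2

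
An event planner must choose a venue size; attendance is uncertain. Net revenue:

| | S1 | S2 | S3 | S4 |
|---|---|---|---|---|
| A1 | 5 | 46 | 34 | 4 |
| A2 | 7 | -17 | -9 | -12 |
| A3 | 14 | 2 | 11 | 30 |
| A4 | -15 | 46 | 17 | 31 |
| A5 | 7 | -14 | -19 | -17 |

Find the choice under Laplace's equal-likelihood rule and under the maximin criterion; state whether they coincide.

laplace → A1; maximin → A1 (agree)

Row averages: A1=22.25, A2=-7.75, A3=14.25, A4=19.75, A5=-10.75
Highest average = 22.25 → A1.
Row minima: A1=4, A2=-17, A3=2, A4=-15, A5=-19
Best worst-case = 4 → A1.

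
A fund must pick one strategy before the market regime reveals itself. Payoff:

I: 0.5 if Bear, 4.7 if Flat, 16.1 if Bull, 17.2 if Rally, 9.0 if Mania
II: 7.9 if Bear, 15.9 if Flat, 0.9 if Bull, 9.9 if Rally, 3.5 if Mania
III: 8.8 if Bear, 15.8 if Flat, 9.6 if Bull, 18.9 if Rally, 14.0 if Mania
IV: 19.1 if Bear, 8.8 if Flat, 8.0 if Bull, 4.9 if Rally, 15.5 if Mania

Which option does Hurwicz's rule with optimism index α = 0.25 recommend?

III

I: 0.25·17.2 + 0.75·0.5 = 4.675
II: 0.25·15.9 + 0.75·0.9 = 4.65
III: 0.25·18.9 + 0.75·8.8 = 11.325
IV: 0.25·19.1 + 0.75·4.9 = 8.45
Highest Hurwicz score = 11.325 → III.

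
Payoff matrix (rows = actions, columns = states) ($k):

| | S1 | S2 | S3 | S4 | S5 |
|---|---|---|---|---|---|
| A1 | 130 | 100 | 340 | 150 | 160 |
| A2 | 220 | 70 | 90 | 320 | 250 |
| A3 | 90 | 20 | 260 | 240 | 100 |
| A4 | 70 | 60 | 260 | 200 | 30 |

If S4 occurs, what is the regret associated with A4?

120

Best payoff under S4 is 320.
Regret = 320 − 200 = 120.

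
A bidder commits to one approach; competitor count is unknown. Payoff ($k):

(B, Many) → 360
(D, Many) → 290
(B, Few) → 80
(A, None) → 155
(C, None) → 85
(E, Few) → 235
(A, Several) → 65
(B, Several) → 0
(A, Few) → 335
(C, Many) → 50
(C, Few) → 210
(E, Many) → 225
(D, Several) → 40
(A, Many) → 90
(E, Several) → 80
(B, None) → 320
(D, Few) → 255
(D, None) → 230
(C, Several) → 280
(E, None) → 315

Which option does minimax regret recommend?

E

Column bests: None=320, Few=335, Several=280, Many=360.
A regrets: 165, 0, 215, 270 → max 270
B regrets: 0, 255, 280, 0 → max 280
C regrets: 235, 125, 0, 310 → max 310
D regrets: 90, 80, 240, 70 → max 240
E regrets: 5, 100, 200, 135 → max 200
Smallest max regret = 200 → E.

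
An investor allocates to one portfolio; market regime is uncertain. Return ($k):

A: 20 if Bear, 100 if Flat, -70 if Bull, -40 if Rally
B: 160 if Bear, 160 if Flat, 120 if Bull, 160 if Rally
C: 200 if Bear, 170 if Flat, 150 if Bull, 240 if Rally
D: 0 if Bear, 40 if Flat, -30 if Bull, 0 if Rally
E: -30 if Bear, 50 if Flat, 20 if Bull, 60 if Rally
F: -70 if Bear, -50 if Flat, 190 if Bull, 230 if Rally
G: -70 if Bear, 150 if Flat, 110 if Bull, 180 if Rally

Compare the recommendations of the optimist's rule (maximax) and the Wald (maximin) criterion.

maximax → C; maximin → C (agree)

Row maxima: A=100, B=160, C=240, D=40, E=60, F=230, G=180
Best best-case = 240 → C.
Row minima: A=-70, B=120, C=150, D=-30, E=-30, F=-70, G=-70
Best worst-case = 150 → C.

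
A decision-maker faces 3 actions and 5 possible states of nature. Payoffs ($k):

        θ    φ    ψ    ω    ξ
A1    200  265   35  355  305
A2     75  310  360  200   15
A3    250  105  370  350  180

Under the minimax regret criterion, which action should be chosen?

Column bests: θ=250, φ=310, ψ=370, ω=355, ξ=305.
A1 regrets: 50, 45, 335, 0, 0 → max 335
A2 regrets: 175, 0, 10, 155, 290 → max 290
A3 regrets: 0, 205, 0, 5, 125 → max 205
Smallest max regret = 205 → A3.

A3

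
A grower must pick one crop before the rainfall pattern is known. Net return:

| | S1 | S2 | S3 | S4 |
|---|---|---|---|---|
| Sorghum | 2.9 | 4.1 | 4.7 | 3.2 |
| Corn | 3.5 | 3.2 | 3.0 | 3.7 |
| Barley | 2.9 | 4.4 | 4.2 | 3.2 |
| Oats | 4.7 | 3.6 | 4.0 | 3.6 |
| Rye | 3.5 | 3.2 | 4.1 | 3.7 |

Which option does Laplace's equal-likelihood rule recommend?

Row averages: Sorghum=3.725, Corn=3.35, Barley=3.675, Oats=3.975, Rye=3.625
Highest average = 3.975 → Oats.

Oats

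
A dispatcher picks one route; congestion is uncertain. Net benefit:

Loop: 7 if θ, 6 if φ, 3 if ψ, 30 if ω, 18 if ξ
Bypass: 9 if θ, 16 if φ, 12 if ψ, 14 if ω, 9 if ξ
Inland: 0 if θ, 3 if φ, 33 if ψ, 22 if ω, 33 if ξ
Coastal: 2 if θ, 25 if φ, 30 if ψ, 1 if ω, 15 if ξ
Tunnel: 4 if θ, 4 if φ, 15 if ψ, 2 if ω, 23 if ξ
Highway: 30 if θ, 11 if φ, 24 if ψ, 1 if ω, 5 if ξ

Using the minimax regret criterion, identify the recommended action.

Column bests: θ=30, φ=25, ψ=33, ω=30, ξ=33.
Loop regrets: 23, 19, 30, 0, 15 → max 30
Bypass regrets: 21, 9, 21, 16, 24 → max 24
Inland regrets: 30, 22, 0, 8, 0 → max 30
Coastal regrets: 28, 0, 3, 29, 18 → max 29
Tunnel regrets: 26, 21, 18, 28, 10 → max 28
Highway regrets: 0, 14, 9, 29, 28 → max 29
Smallest max regret = 24 → Bypass.

Bypass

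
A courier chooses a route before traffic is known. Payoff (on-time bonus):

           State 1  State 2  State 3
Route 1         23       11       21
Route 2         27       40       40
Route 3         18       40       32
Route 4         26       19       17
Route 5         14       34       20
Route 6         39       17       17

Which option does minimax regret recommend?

Route 2

Column bests: State 1=39, State 2=40, State 3=40.
Route 1 regrets: 16, 29, 19 → max 29
Route 2 regrets: 12, 0, 0 → max 12
Route 3 regrets: 21, 0, 8 → max 21
Route 4 regrets: 13, 21, 23 → max 23
Route 5 regrets: 25, 6, 20 → max 25
Route 6 regrets: 0, 23, 23 → max 23
Smallest max regret = 12 → Route 2.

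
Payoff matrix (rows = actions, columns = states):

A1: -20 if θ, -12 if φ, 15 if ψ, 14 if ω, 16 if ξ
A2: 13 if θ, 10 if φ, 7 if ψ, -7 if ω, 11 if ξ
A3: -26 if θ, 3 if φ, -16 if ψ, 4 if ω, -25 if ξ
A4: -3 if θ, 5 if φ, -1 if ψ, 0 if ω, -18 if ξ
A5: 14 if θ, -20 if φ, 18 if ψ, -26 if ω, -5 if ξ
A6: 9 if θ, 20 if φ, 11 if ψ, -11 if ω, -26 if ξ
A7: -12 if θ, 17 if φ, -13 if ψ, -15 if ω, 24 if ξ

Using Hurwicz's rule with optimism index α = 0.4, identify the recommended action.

A1: 0.4·16 + 0.6·(-20) = -5.6
A2: 0.4·13 + 0.6·(-7) = 1
A3: 0.4·4 + 0.6·(-26) = -14
A4: 0.4·5 + 0.6·(-18) = -8.8
A5: 0.4·18 + 0.6·(-26) = -8.4
A6: 0.4·20 + 0.6·(-26) = -7.6
A7: 0.4·24 + 0.6·(-15) = 0.6
Highest Hurwicz score = 1 → A2.

A2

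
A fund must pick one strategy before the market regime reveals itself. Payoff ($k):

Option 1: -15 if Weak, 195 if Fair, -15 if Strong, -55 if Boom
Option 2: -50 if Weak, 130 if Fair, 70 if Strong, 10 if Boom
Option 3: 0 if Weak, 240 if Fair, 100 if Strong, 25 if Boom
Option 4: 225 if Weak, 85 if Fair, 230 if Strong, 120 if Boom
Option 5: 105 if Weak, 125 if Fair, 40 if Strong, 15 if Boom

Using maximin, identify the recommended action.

Row minima: Option 1=-55, Option 2=-50, Option 3=0, Option 4=85, Option 5=15
Best worst-case = 85 → Option 4.

Option 4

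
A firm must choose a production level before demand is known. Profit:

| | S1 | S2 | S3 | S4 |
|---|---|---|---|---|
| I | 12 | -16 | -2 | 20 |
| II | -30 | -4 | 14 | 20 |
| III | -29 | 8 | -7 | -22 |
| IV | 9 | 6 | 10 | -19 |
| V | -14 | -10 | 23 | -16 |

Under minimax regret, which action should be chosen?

I

Column bests: S1=12, S2=8, S3=23, S4=20.
I regrets: 0, 24, 25, 0 → max 25
II regrets: 42, 12, 9, 0 → max 42
III regrets: 41, 0, 30, 42 → max 42
IV regrets: 3, 2, 13, 39 → max 39
V regrets: 26, 18, 0, 36 → max 36
Smallest max regret = 25 → I.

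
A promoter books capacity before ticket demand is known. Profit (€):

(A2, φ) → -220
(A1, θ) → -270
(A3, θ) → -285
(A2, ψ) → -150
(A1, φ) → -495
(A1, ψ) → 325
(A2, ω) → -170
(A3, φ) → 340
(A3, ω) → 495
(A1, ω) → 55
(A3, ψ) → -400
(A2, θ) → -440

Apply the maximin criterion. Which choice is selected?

Row minima: A1=-495, A2=-440, A3=-400
Best worst-case = -400 → A3.

A3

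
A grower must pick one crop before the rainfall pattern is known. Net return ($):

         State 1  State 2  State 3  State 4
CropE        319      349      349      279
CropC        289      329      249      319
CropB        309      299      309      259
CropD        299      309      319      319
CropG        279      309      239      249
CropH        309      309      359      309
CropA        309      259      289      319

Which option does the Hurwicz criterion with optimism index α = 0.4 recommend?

CropE: 0.4·349 + 0.6·279 = 307
CropC: 0.4·329 + 0.6·249 = 281
CropB: 0.4·309 + 0.6·259 = 279
CropD: 0.4·319 + 0.6·299 = 307
CropG: 0.4·309 + 0.6·239 = 267
CropH: 0.4·359 + 0.6·309 = 329
CropA: 0.4·319 + 0.6·259 = 283
Highest Hurwicz score = 329 → CropH.

CropH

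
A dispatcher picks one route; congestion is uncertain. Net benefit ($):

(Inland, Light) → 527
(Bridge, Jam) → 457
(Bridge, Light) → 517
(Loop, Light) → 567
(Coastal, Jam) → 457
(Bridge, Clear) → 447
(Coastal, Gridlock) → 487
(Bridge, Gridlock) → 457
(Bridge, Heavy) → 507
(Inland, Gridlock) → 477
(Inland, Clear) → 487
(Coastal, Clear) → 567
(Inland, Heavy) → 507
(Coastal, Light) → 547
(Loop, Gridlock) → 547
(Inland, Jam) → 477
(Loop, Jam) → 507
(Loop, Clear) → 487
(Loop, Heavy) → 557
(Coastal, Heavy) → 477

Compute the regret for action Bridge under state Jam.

Best payoff under Jam is 507.
Regret = 507 − 457 = 50.

50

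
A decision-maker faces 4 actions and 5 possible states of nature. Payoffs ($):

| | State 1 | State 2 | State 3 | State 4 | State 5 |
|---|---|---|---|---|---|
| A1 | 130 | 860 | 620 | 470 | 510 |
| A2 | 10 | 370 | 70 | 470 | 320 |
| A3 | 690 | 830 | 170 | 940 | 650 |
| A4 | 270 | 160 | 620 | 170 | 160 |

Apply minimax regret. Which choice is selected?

Column bests: State 1=690, State 2=860, State 3=620, State 4=940, State 5=650.
A1 regrets: 560, 0, 0, 470, 140 → max 560
A2 regrets: 680, 490, 550, 470, 330 → max 680
A3 regrets: 0, 30, 450, 0, 0 → max 450
A4 regrets: 420, 700, 0, 770, 490 → max 770
Smallest max regret = 450 → A3.

A3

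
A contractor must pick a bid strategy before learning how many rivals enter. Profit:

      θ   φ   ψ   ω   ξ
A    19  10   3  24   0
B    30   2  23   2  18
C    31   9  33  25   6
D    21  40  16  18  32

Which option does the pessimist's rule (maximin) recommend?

Row minima: A=0, B=2, C=6, D=16
Best worst-case = 16 → D.

D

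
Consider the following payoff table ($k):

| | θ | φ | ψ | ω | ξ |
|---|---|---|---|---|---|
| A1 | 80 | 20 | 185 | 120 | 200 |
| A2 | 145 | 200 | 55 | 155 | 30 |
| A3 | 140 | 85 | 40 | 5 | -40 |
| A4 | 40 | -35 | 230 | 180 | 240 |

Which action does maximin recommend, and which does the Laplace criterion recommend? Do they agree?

maximin → A2; laplace → A4 (disagree)

Row minima: A1=20, A2=30, A3=-40, A4=-35
Best worst-case = 30 → A2.
Row averages: A1=121, A2=117, A3=46, A4=131
Highest average = 131 → A4.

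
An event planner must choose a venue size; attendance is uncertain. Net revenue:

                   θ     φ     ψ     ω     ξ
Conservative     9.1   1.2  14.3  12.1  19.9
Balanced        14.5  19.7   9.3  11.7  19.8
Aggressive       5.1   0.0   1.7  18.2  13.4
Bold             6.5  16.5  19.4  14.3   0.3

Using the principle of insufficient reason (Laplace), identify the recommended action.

Balanced

Row averages: Conservative=11.32, Balanced=15, Aggressive=7.68, Bold=11.4
Highest average = 15 → Balanced.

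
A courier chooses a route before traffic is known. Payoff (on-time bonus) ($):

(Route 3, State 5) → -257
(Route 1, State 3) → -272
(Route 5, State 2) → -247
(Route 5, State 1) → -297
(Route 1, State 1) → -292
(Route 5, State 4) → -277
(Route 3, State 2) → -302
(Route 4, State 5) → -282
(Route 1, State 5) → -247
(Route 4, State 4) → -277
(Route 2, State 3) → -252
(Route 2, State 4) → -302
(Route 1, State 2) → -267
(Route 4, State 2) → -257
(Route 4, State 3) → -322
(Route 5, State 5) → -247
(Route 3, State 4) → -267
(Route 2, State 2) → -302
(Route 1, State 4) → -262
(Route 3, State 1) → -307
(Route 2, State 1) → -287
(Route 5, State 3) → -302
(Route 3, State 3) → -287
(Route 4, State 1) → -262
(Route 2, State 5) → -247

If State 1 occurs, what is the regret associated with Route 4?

Best payoff under State 1 is -262.
Regret = -262 − (-262) = 0.

0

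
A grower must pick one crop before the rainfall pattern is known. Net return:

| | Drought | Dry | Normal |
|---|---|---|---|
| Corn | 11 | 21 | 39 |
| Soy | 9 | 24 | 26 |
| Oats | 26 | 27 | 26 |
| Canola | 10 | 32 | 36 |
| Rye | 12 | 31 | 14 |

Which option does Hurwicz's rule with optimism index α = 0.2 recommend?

Corn: 0.2·39 + 0.8·11 = 16.6
Soy: 0.2·26 + 0.8·9 = 12.4
Oats: 0.2·27 + 0.8·26 = 26.2
Canola: 0.2·36 + 0.8·10 = 15.2
Rye: 0.2·31 + 0.8·12 = 15.8
Highest Hurwicz score = 26.2 → Oats.

Oats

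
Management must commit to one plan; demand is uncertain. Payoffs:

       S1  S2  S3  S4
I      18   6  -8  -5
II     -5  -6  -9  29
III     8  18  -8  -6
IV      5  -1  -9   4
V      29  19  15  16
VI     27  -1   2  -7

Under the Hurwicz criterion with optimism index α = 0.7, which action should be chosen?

I: 0.7·18 + 0.3·(-8) = 10.2
II: 0.7·29 + 0.3·(-9) = 17.6
III: 0.7·18 + 0.3·(-8) = 10.2
IV: 0.7·5 + 0.3·(-9) = 0.8
V: 0.7·29 + 0.3·15 = 24.8
VI: 0.7·27 + 0.3·(-7) = 16.8
Highest Hurwicz score = 24.8 → V.

V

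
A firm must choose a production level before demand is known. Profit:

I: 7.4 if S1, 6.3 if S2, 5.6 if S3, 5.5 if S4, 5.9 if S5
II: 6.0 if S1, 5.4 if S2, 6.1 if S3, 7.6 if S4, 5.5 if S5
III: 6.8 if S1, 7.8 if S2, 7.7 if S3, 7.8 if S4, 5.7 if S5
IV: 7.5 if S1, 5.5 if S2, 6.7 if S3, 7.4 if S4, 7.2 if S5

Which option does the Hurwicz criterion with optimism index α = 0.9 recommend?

III

I: 0.9·7.4 + 0.1·5.5 = 7.21
II: 0.9·7.6 + 0.1·5.4 = 7.38
III: 0.9·7.8 + 0.1·5.7 = 7.59
IV: 0.9·7.5 + 0.1·5.5 = 7.3
Highest Hurwicz score = 7.59 → III.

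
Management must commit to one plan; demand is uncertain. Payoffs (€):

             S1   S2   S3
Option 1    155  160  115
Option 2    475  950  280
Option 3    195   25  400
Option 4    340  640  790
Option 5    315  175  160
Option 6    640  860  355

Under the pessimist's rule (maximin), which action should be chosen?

Row minima: Option 1=115, Option 2=280, Option 3=25, Option 4=340, Option 5=160, Option 6=355
Best worst-case = 355 → Option 6.

Option 6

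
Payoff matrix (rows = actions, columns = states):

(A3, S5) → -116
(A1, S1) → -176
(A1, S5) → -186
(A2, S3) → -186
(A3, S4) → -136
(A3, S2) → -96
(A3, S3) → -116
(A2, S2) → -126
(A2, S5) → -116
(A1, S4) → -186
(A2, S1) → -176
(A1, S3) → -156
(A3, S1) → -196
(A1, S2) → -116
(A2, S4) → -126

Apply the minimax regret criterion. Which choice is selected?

Column bests: S1=-176, S2=-96, S3=-116, S4=-126, S5=-116.
A1 regrets: 0, 20, 40, 60, 70 → max 70
A2 regrets: 0, 30, 70, 0, 0 → max 70
A3 regrets: 20, 0, 0, 10, 0 → max 20
Smallest max regret = 20 → A3.

A3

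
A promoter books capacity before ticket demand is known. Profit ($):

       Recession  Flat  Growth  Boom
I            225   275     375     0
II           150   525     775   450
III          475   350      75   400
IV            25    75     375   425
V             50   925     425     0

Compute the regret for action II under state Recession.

325

Best payoff under Recession is 475.
Regret = 475 − 150 = 325.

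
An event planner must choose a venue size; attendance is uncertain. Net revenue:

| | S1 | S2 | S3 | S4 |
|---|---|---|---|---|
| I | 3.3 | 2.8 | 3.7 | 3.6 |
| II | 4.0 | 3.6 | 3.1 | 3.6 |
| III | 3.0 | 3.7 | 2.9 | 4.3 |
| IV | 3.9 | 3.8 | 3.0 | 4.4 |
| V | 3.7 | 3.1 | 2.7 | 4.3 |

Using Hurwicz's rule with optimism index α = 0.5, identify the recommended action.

IV

I: 0.5·3.7 + 0.5·2.8 = 3.25
II: 0.5·4.0 + 0.5·3.1 = 3.55
III: 0.5·4.3 + 0.5·2.9 = 3.6
IV: 0.5·4.4 + 0.5·3.0 = 3.7
V: 0.5·4.3 + 0.5·2.7 = 3.5
Highest Hurwicz score = 3.7 → IV.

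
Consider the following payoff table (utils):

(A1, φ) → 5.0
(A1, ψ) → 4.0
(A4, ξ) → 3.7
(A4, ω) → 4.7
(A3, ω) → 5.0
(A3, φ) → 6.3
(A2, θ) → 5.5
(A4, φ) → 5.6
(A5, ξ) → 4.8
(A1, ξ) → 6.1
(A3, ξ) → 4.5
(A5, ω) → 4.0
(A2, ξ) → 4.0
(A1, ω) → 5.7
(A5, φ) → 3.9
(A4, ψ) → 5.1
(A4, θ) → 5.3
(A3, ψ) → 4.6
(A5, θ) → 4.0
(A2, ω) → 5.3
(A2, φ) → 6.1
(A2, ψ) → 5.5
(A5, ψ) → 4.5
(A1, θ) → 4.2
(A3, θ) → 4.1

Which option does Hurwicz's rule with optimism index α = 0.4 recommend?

A3

A1: 0.4·6.1 + 0.6·4.0 = 4.84
A2: 0.4·6.1 + 0.6·4.0 = 4.84
A3: 0.4·6.3 + 0.6·4.1 = 4.98
A4: 0.4·5.6 + 0.6·3.7 = 4.46
A5: 0.4·4.8 + 0.6·3.9 = 4.26
Highest Hurwicz score = 4.98 → A3.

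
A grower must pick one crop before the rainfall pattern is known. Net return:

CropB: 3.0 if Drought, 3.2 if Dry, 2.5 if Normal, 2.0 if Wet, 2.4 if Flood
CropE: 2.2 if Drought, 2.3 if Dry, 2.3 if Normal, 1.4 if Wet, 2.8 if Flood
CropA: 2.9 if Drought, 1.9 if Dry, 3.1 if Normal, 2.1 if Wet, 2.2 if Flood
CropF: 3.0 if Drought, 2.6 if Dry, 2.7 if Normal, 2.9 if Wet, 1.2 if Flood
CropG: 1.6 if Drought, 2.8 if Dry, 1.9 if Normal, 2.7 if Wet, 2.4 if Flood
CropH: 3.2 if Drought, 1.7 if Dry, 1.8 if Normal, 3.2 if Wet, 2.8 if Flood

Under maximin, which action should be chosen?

Row minima: CropB=2.0, CropE=1.4, CropA=1.9, CropF=1.2, CropG=1.6, CropH=1.7
Best worst-case = 2.0 → CropB.

CropB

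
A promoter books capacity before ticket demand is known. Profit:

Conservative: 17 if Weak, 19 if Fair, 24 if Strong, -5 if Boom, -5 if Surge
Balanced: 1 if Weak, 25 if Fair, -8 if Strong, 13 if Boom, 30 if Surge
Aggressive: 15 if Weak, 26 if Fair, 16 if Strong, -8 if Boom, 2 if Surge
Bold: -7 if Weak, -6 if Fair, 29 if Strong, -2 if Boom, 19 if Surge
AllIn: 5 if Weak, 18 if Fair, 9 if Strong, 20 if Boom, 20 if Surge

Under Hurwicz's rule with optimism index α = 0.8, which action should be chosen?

Balanced

Conservative: 0.8·24 + 0.2·(-5) = 18.2
Balanced: 0.8·30 + 0.2·(-8) = 22.4
Aggressive: 0.8·26 + 0.2·(-8) = 19.2
Bold: 0.8·29 + 0.2·(-7) = 21.8
AllIn: 0.8·20 + 0.2·5 = 17
Highest Hurwicz score = 22.4 → Balanced.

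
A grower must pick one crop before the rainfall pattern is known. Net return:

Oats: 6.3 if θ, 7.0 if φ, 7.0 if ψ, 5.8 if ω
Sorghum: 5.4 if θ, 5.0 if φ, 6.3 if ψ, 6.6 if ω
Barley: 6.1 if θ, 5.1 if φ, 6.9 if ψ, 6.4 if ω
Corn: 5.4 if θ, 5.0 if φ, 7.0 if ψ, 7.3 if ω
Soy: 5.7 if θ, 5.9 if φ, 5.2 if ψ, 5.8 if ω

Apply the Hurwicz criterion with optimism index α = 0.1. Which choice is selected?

Oats

Oats: 0.1·7.0 + 0.9·5.8 = 5.92
Sorghum: 0.1·6.6 + 0.9·5.0 = 5.16
Barley: 0.1·6.9 + 0.9·5.1 = 5.28
Corn: 0.1·7.3 + 0.9·5.0 = 5.23
Soy: 0.1·5.9 + 0.9·5.2 = 5.27
Highest Hurwicz score = 5.92 → Oats.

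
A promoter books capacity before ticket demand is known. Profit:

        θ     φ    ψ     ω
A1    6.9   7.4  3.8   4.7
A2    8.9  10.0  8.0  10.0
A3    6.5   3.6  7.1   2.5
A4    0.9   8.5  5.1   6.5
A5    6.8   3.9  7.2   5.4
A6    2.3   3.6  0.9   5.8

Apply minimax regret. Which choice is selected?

Column bests: θ=8.9, φ=10.0, ψ=8.0, ω=10.0.
A1 regrets: 2.0, 2.6, 4.2, 5.3 → max 5.3
A2 regrets: 0.0, 0.0, 0.0, 0.0 → max 0.0
A3 regrets: 2.4, 6.4, 0.9, 7.5 → max 7.5
A4 regrets: 8.0, 1.5, 2.9, 3.5 → max 8.0
A5 regrets: 2.1, 6.1, 0.8, 4.6 → max 6.1
A6 regrets: 6.6, 6.4, 7.1, 4.2 → max 7.1
Smallest max regret = 0.0 → A2.

A2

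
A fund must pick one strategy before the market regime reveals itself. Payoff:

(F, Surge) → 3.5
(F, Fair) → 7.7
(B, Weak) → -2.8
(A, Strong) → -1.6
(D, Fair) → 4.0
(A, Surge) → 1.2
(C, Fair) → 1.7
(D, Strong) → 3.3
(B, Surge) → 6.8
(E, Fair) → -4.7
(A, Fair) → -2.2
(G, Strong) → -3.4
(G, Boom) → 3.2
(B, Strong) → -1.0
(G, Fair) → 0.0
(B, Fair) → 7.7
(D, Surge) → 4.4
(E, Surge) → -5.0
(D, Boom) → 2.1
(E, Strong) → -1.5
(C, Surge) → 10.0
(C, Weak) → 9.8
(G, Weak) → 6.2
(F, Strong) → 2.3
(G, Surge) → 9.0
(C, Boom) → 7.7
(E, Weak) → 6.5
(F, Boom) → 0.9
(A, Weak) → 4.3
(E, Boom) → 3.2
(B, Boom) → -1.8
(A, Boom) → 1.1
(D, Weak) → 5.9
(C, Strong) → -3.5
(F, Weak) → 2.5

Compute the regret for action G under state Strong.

Best payoff under Strong is 3.3.
Regret = 3.3 − (-3.4) = 6.7.

6.7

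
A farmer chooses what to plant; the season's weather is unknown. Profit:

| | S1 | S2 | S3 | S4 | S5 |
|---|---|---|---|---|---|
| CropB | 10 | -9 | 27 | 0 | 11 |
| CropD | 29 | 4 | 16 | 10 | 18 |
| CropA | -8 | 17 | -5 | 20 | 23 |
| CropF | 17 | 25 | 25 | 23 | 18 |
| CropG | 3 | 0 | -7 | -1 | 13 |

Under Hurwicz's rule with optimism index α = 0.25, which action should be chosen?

CropF

CropB: 0.25·27 + 0.75·(-9) = 0
CropD: 0.25·29 + 0.75·4 = 10.25
CropA: 0.25·23 + 0.75·(-8) = -0.25
CropF: 0.25·25 + 0.75·17 = 19
CropG: 0.25·13 + 0.75·(-7) = -2
Highest Hurwicz score = 19 → CropF.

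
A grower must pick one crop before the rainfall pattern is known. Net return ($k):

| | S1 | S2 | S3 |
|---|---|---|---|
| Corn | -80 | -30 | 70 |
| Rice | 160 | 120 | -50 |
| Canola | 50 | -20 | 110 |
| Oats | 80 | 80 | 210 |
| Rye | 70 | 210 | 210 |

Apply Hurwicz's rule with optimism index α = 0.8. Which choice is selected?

Corn: 0.8·70 + 0.2·(-80) = 40
Rice: 0.8·160 + 0.2·(-50) = 118
Canola: 0.8·110 + 0.2·(-20) = 84
Oats: 0.8·210 + 0.2·80 = 184
Rye: 0.8·210 + 0.2·70 = 182
Highest Hurwicz score = 184 → Oats.

Oats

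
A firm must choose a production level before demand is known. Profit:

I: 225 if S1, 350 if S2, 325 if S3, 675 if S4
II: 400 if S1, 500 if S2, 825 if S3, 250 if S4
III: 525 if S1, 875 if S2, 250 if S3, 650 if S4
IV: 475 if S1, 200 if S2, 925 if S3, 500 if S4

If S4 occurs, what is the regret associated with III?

Best payoff under S4 is 675.
Regret = 675 − 650 = 25.

25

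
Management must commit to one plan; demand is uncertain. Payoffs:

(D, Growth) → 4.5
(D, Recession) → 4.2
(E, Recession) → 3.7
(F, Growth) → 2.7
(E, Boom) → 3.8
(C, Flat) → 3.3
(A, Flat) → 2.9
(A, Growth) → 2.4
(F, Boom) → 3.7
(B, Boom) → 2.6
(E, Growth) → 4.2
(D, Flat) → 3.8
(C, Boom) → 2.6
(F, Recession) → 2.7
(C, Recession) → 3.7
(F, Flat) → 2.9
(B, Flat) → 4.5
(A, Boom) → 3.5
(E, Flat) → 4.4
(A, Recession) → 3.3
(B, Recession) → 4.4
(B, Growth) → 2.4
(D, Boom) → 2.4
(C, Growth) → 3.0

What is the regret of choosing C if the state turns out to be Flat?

Best payoff under Flat is 4.5.
Regret = 4.5 − 3.3 = 1.2.

1.2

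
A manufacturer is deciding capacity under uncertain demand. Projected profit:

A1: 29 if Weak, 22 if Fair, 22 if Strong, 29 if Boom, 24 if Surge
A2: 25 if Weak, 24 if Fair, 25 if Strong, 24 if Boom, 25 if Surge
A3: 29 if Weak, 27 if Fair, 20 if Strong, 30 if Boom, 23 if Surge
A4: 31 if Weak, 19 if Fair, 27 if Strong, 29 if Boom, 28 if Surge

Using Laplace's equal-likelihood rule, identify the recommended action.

A4

Row averages: A1=25.2, A2=24.6, A3=25.8, A4=26.8
Highest average = 26.8 → A4.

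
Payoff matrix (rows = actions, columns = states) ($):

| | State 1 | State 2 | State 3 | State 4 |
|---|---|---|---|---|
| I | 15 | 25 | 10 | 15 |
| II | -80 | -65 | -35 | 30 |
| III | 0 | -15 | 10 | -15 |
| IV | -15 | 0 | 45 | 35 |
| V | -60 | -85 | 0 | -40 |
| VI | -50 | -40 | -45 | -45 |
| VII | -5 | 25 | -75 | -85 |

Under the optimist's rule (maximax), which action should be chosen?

IV

Row maxima: I=25, II=30, III=10, IV=45, V=0, VI=-40, VII=25
Best best-case = 45 → IV.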